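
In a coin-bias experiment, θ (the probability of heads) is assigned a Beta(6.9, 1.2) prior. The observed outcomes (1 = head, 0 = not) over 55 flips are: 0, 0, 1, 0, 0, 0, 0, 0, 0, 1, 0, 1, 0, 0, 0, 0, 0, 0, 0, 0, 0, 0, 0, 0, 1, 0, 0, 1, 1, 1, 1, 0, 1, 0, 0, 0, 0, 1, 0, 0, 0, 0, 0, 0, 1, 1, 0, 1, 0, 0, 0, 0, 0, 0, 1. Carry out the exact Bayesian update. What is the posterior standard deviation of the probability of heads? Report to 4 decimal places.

0.0588

The Beta prior is conjugate to a Binomial/Bernoulli likelihood; the update adds successes to α and failures to β.
Posterior: Beta(α+k, β+n−k) = Beta(6.9+14, 1.2+41) = Beta(20.9, 42.2).
Var = αβ/((α+β)²(α+β+1)) = 20.9·42.2/(63.1²·64.1) = 0.00345575; SD = √0.00345575 = 0.0588.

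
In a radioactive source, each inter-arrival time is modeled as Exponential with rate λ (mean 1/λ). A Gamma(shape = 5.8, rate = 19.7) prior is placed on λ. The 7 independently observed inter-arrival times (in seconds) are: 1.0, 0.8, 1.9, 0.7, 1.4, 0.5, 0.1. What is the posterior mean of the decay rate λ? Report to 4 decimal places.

0.4904

With a Gamma(shape α, rate β) prior on the exponential rate λ, the posterior after n observations with total T = Σxᵢ is Gamma(α+n, β+T).
Sum of observations T = 6.4 seconds; n = 7.
Posterior: Gamma(5.8+7, 19.7+6.4) = Gamma(12.8, 26.1).
Posterior mean of λ = α/β = 12.8/26.1 = 0.4904.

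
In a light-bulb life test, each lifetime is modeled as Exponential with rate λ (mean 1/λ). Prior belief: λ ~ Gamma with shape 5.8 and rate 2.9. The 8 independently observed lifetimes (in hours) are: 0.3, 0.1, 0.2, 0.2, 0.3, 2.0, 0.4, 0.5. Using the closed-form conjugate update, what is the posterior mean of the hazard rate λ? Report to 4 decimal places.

With a Gamma(shape α, rate β) prior on the exponential rate λ, the posterior after n observations with total T = Σxᵢ is Gamma(α+n, β+T).
Sum of observations T = 4.0 hours; n = 8.
Posterior: Gamma(5.8+8, 2.9+4.0) = Gamma(13.8, 6.9).
Posterior mean of λ = α/β = 13.8/6.9 = 2.0000.

2.0000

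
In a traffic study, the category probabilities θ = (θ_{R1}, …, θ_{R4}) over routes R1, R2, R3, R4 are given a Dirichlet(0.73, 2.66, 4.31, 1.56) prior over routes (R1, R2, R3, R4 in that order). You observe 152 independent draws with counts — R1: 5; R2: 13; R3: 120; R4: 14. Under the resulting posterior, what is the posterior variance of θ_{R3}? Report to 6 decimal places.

0.001089

The Dirichlet prior is conjugate to the Multinomial likelihood: each posterior αⱼ = prior αⱼ + observed count nⱼ.
Posterior concentration: (5.73, 15.66, 124.31, 15.56), total = 161.26.
Var[θ_j] = α_j(Σα−α_j)/((Σα)²(Σα+1)) = 124.31·36.95/(161.26²·162.26) = 0.001089.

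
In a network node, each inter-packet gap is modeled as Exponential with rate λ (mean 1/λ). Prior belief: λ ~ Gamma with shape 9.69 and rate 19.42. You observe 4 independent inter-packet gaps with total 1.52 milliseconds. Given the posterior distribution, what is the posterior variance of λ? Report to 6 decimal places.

With a Gamma(shape α, rate β) prior on the exponential rate λ, the posterior after n observations with total T = Σxᵢ is Gamma(α+n, β+T).
Posterior: Gamma(9.69+4, 19.42+1.52) = Gamma(13.69, 20.94).
Var = α/β² = 0.031221.

0.031221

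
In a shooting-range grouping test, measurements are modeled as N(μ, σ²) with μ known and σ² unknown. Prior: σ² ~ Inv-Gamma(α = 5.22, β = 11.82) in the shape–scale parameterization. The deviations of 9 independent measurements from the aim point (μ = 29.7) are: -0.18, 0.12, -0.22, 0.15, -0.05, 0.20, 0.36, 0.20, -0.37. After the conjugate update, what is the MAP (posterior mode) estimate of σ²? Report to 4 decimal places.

1.1244

With known mean μ and an Inverse-Gamma(α, β) prior on σ², the Normal likelihood is conjugate: posterior is Inv-Gamma(α + n/2, β + Σ(xᵢ−μ)²/2).
Σ(xᵢ−μ)² = (-0.18)² + (0.12)² + (-0.22)² + (0.15)² + (-0.05)² + (0.20)² + (0.36)² + (0.20)² + (-0.37)² = 0.4667.
Posterior: Inv-Gamma(5.22 + 9/2, 11.82 + 0.4667/2) = Inv-Gamma(9.72, 12.05335).
Mode = β/(α+1) = 12.05335/10.72 = 1.1244.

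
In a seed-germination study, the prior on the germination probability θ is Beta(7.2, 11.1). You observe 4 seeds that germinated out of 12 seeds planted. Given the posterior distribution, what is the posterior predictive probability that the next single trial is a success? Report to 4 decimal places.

0.3696

The Beta prior is conjugate to a Binomial/Bernoulli likelihood; the update adds successes to α and failures to β.
Posterior: Beta(α+k, β+n−k) = Beta(7.2+4, 11.1+8) = Beta(11.2, 19.1).
For a single future Bernoulli trial, P(success | data) = α/(α+β) = 0.3696.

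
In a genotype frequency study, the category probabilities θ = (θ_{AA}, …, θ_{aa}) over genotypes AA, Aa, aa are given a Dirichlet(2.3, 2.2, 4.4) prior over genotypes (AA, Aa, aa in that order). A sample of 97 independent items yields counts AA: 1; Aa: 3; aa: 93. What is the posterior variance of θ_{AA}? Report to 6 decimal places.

0.000282

The Dirichlet prior is conjugate to the Multinomial likelihood: each posterior αⱼ = prior αⱼ + observed count nⱼ.
Posterior concentration: (3.3, 5.2, 97.4), total = 105.9.
Var[θ_j] = α_j(Σα−α_j)/((Σα)²(Σα+1)) = 3.3·102.6/(105.9²·106.9) = 0.000282.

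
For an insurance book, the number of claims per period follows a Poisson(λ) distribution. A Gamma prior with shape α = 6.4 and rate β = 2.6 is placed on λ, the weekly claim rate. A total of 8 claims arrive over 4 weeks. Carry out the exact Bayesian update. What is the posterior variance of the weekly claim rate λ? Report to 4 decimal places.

With a Gamma(shape α, rate β) prior, the Poisson likelihood is conjugate: the posterior is Gamma(α + ΣXᵢ, β + n).
Posterior: Gamma(α+S, β+n) = Gamma(6.4+8, 2.6+4) = Gamma(14.4, 6.6).
Var = α/β² = 14.4/6.6² = 0.3306.

0.3306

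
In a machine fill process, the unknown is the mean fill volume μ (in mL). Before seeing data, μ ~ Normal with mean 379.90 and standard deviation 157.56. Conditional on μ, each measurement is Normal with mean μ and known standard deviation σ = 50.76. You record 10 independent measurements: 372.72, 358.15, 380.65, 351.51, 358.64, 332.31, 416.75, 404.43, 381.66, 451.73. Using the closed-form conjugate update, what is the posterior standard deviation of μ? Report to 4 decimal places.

For Normal data with known variance σ², a Normal(μ₀, σ₀²) prior on μ is conjugate. Posterior precision = 1/σ₀² + n/σ²; posterior mean is the precision-weighted average of μ₀ and x̄.
σ₀² = 157.56² = 24825.1536, σ² = 50.76² = 2576.5776; σ² + n·σ₀² = 2576.5776 + 10·24825.1536 = 250828.1136.
Posterior precision = 1/σ₀² + n/σ² = 1/24825.1536 + 10/2576.5776 = (σ² + n·σ₀²)/(σ₀²σ²) = 250828.1136/(24825.1536·2576.5776); posterior variance σₙ² = σ₀²σ²/(σ² + n·σ₀²) = 24825.1536·2576.5776/250828.1136 = 255.011026.
Posterior SD = √σₙ² = √(24825.1536·2576.5776/250828.1136) = 15.9691.

15.9691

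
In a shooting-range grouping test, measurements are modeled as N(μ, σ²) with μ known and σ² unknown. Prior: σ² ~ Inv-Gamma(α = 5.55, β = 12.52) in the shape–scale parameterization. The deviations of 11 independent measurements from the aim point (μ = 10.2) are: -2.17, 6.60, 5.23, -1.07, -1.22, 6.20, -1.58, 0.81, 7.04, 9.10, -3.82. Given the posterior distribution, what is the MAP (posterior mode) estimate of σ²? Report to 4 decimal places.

12.1100

With known mean μ and an Inverse-Gamma(α, β) prior on σ², the Normal likelihood is conjugate: posterior is Inv-Gamma(α + n/2, β + Σ(xᵢ−μ)²/2).
Σ(xᵢ−μ)² = (-2.17)² + (6.60)² + (5.23)² + (-1.07)² + (-1.22)² + (6.20)² + (-1.58)² + (0.81)² + (7.04)² + (9.10)² + (-3.82)² = 266.8116.
Posterior: Inv-Gamma(5.55 + 11/2, 12.52 + 266.8116/2) = Inv-Gamma(11.05, 145.92580).
Mode = β/(α+1) = 145.92580/12.05 = 12.1100.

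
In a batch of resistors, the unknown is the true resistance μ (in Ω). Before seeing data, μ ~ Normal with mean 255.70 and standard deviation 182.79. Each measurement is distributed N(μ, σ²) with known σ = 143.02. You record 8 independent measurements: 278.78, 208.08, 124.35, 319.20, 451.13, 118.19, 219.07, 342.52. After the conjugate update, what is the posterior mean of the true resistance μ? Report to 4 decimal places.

257.5253

For Normal data with known variance σ², a Normal(μ₀, σ₀²) prior on μ is conjugate. Posterior precision = 1/σ₀² + n/σ²; posterior mean is the precision-weighted average of μ₀ and x̄.
Σxᵢ = 278.78 + 208.08 + 124.35 + 319.20 + 451.13 + 118.19 + 219.07 + 342.52 = 2061.32, so n·x̄ = 2061.32.
σ₀² = 182.79² = 33412.1841, σ² = 143.02² = 20454.7204; σ² + n·σ₀² = 20454.7204 + 8·33412.1841 = 287752.1932.
Posterior mean = (μ₀/σ₀² + n·x̄/σ²)/(1/σ₀² + n/σ²) = (σ²·μ₀ + σ₀²·n·x̄)/(σ² + n·σ₀²) = (20454.7204·255.70 + 33412.1841·2061.32)/287752.1932 = 74103475.335292/287752.1932 = 257.5253.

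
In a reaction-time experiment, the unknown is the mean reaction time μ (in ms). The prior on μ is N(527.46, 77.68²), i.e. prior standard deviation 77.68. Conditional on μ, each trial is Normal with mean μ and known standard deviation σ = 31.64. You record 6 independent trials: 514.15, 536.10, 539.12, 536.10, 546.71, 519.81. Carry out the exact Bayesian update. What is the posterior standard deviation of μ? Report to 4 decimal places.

For Normal data with known variance σ², a Normal(μ₀, σ₀²) prior on μ is conjugate. Posterior precision = 1/σ₀² + n/σ²; posterior mean is the precision-weighted average of μ₀ and x̄.
σ₀² = 77.68² = 6034.1824, σ² = 31.64² = 1001.0896; σ² + n·σ₀² = 1001.0896 + 6·6034.1824 = 37206.184.
Posterior precision = 1/σ₀² + n/σ² = 1/6034.1824 + 6/1001.0896 = (σ² + n·σ₀²)/(σ₀²σ²) = 37206.184/(6034.1824·1001.0896); posterior variance σₙ² = σ₀²σ²/(σ² + n·σ₀²) = 6034.1824·1001.0896/37206.184 = 162.358957.
Posterior SD = √σₙ² = √(6034.1824·1001.0896/37206.184) = 12.7420.

12.7420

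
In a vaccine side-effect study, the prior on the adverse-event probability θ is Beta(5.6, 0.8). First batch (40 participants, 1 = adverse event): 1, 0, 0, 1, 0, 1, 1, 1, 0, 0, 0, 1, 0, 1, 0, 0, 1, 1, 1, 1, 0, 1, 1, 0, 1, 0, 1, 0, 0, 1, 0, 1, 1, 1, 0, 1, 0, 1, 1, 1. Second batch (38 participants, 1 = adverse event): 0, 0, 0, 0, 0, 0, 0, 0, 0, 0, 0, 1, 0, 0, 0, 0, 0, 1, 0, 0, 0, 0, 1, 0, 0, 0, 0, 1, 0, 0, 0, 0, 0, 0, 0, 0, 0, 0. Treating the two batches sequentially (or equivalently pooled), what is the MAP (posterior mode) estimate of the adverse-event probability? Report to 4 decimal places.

0.3835

The Beta prior is conjugate to a Binomial/Bernoulli likelihood; the update adds successes to α and failures to β.
After batch 1: Beta(5.6+23, 0.8+17) = Beta(28.6, 17.8).
After batch 2: Beta(28.6+4, 17.8+34) = Beta(32.6, 51.8).
Mode of Beta(a,b) for a,b>1 is (a−1)/(a+b−2) = 31.6/82.4 = 0.3835.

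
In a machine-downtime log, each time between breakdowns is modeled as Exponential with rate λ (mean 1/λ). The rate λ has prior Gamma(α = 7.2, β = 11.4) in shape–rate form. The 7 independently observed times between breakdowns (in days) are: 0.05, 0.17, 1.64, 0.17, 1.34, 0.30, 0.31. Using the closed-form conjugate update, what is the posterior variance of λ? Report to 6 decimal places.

With a Gamma(shape α, rate β) prior on the exponential rate λ, the posterior after n observations with total T = Σxᵢ is Gamma(α+n, β+T).
Sum of observations T = 3.98 days; n = 7.
Posterior: Gamma(7.2+7, 11.4+3.98) = Gamma(14.2, 15.38).
Var = α/β² = 0.060031.

0.060031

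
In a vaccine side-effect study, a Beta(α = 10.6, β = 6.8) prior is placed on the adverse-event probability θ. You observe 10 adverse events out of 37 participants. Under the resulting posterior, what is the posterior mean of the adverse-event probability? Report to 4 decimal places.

0.3787

The Beta prior is conjugate to a Binomial/Bernoulli likelihood; the update adds successes to α and failures to β.
Posterior: Beta(α+k, β+n−k) = Beta(10.6+10, 6.8+27) = Beta(20.6, 33.8).
Posterior mean = α/(α+β) = 20.6/54.4 = 0.3787.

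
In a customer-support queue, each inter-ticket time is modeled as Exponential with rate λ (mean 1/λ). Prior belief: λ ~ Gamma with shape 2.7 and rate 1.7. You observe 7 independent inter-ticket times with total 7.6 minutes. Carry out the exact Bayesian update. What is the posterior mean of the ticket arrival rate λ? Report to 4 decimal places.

With a Gamma(shape α, rate β) prior on the exponential rate λ, the posterior after n observations with total T = Σxᵢ is Gamma(α+n, β+T).
Posterior: Gamma(2.7+7, 1.7+7.6) = Gamma(9.7, 9.3).
Posterior mean of λ = α/β = 9.7/9.3 = 1.0430.

1.0430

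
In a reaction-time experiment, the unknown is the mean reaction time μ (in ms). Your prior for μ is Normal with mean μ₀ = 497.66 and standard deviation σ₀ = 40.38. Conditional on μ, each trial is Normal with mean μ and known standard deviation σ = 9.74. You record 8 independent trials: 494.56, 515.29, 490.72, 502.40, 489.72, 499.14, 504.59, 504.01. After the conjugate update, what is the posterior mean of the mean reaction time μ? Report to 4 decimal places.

For Normal data with known variance σ², a Normal(μ₀, σ₀²) prior on μ is conjugate. Posterior precision = 1/σ₀² + n/σ²; posterior mean is the precision-weighted average of μ₀ and x̄.
Σxᵢ = 494.56 + 515.29 + 490.72 + 502.40 + 489.72 + 499.14 + 504.59 + 504.01 = 4000.43, so n·x̄ = 4000.43.
σ₀² = 40.38² = 1630.5444, σ² = 9.74² = 94.8676; σ² + n·σ₀² = 94.8676 + 8·1630.5444 = 13139.2228.
Posterior mean = (μ₀/σ₀² + n·x̄/σ²)/(1/σ₀² + n/σ²) = (σ²·μ₀ + σ₀²·n·x̄)/(σ² + n·σ₀²) = (94.8676·497.66 + 1630.5444·4000.43)/13139.2228 = 6570090.543908/13139.2228 = 500.0365.

500.0365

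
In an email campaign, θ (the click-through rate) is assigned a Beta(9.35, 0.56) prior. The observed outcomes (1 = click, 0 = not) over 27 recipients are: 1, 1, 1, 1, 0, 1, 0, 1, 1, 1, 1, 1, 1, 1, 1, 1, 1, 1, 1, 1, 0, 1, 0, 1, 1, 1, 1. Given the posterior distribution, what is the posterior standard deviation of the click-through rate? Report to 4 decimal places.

The Beta prior is conjugate to a Binomial/Bernoulli likelihood; the update adds successes to α and failures to β.
Posterior: Beta(α+k, β+n−k) = Beta(9.35+23, 0.56+4) = Beta(32.35, 4.56).
Var = αβ/((α+β)²(α+β+1)) = 32.35·4.56/(36.91²·37.91) = 0.00285626; SD = √0.00285626 = 0.0534.

0.0534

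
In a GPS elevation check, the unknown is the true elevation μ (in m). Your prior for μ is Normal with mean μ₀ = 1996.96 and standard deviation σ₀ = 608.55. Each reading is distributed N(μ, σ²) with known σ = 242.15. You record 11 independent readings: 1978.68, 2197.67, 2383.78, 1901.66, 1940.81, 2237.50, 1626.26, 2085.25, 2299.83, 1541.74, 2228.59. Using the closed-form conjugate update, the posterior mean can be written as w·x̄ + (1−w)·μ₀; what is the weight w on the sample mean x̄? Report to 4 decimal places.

For Normal data with known variance σ², a Normal(μ₀, σ₀²) prior on μ is conjugate. Posterior precision = 1/σ₀² + n/σ²; posterior mean is the precision-weighted average of μ₀ and x̄.
σ₀² = 608.55² = 370333.1025, σ² = 242.15² = 58636.6225. Prior precision 1/σ₀² = 1/370333.1025; data precision n/σ² = 11/58636.6225.
w = (n/σ²)/(1/σ₀² + n/σ²) = n·σ₀²/(σ² + n·σ₀²) = 11·370333.1025/(58636.6225 + 11·370333.1025) = 4073664.1275/4132300.75 = 0.9858.

0.9858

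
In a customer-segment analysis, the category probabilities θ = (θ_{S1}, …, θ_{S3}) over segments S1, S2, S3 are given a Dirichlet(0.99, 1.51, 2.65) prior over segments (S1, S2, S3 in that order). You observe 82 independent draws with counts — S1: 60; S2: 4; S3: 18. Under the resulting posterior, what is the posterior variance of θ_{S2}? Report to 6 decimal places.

The Dirichlet prior is conjugate to the Multinomial likelihood: each posterior αⱼ = prior αⱼ + observed count nⱼ.
Posterior concentration: (60.99, 5.51, 20.65), total = 87.15.
Var[θ_j] = α_j(Σα−α_j)/((Σα)²(Σα+1)) = 5.51·81.64/(87.15²·88.15) = 0.000672.

0.000672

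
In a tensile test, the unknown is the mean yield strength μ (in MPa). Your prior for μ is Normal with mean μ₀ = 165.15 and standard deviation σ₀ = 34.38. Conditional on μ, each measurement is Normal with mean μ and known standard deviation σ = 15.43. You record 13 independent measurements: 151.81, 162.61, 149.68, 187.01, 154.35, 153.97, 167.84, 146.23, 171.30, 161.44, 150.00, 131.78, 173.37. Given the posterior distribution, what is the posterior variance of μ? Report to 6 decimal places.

18.034784

For Normal data with known variance σ², a Normal(μ₀, σ₀²) prior on μ is conjugate. Posterior precision = 1/σ₀² + n/σ²; posterior mean is the precision-weighted average of μ₀ and x̄.
σ₀² = 34.38² = 1181.9844, σ² = 15.43² = 238.0849; σ² + n·σ₀² = 238.0849 + 13·1181.9844 = 15603.8821.
Posterior precision = 1/σ₀² + n/σ² = 1/1181.9844 + 13/238.0849 = (σ² + n·σ₀²)/(σ₀²σ²) = 15603.8821/(1181.9844·238.0849); posterior variance σₙ² = σ₀²σ²/(σ² + n·σ₀²) = 1181.9844·238.0849/15603.8821 = 18.034784.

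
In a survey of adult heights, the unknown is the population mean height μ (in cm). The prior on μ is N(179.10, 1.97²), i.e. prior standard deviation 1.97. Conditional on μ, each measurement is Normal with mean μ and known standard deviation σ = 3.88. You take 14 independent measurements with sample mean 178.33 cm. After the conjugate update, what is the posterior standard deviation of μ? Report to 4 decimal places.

0.9176

For Normal data with known variance σ², a Normal(μ₀, σ₀²) prior on μ is conjugate. Posterior precision = 1/σ₀² + n/σ²; posterior mean is the precision-weighted average of μ₀ and x̄.
σ₀² = 1.97² = 3.8809, σ² = 3.88² = 15.0544; σ² + n·σ₀² = 15.0544 + 14·3.8809 = 69.387.
Posterior precision = 1/σ₀² + n/σ² = 1/3.8809 + 14/15.0544 = (σ² + n·σ₀²)/(σ₀²σ²) = 69.387/(3.8809·15.0544); posterior variance σₙ² = σ₀²σ²/(σ² + n·σ₀²) = 3.8809·15.0544/69.387 = 0.842011.
Posterior SD = √σₙ² = √(3.8809·15.0544/69.387) = 0.9176.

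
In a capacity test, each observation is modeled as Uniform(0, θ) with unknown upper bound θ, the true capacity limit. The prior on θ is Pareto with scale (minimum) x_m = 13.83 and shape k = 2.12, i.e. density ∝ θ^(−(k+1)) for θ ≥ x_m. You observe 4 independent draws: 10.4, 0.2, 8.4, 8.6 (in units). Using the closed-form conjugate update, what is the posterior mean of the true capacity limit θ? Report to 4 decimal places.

16.5312

A Pareto(scale x_m, shape k) prior on the upper bound θ of Uniform(0, θ) is conjugate: posterior is Pareto(max(x_m, max xᵢ), k + n).
Sample maximum = 10.4; prior scale x_m = 13.83 → posterior scale = max = 13.83.
Posterior shape = 2.12 + 4 = 6.12.
E[θ|data] = k·x_m/(k−1) = 6.12·13.83/5.12 = 16.5312.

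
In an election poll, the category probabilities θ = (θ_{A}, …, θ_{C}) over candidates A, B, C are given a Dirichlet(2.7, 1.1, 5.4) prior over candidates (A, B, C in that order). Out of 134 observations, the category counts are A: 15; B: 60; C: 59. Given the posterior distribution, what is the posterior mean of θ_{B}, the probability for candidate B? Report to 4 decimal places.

The Dirichlet prior is conjugate to the Multinomial likelihood: each posterior αⱼ = prior αⱼ + observed count nⱼ.
Posterior concentration: (17.7, 61.1, 64.4), total = 143.2.
E[θ_{B}|data] = α_{B}/Σα = 61.1/143.2 = 0.4267.

0.4267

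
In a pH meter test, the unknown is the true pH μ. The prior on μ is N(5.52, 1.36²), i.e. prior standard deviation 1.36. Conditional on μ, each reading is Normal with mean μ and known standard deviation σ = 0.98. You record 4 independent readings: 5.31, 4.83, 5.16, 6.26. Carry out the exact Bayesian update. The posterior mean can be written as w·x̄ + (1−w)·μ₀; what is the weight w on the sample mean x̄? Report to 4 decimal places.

0.8851

For Normal data with known variance σ², a Normal(μ₀, σ₀²) prior on μ is conjugate. Posterior precision = 1/σ₀² + n/σ²; posterior mean is the precision-weighted average of μ₀ and x̄.
σ₀² = 1.36² = 1.8496, σ² = 0.98² = 0.9604. Prior precision 1/σ₀² = 1/1.8496; data precision n/σ² = 4/0.9604.
w = (n/σ²)/(1/σ₀² + n/σ²) = n·σ₀²/(σ² + n·σ₀²) = 4·1.8496/(0.9604 + 4·1.8496) = 7.3984/8.3588 = 0.8851.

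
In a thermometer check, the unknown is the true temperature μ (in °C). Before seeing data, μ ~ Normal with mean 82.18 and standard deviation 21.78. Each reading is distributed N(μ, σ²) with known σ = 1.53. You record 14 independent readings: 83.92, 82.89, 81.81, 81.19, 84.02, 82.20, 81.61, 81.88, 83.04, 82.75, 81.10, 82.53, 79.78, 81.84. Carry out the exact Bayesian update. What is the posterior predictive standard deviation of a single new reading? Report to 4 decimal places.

For Normal data with known variance σ², a Normal(μ₀, σ₀²) prior on μ is conjugate. Posterior precision = 1/σ₀² + n/σ²; posterior mean is the precision-weighted average of μ₀ and x̄.
σ₀² = 21.78² = 474.3684, σ² = 1.53² = 2.3409; σ² + n·σ₀² = 2.3409 + 14·474.3684 = 6643.4985.
Posterior precision = 1/σ₀² + n/σ² = 1/474.3684 + 14/2.3409 = (σ² + n·σ₀²)/(σ₀²σ²) = 6643.4985/(474.3684·2.3409); posterior variance σₙ² = σ₀²σ²/(σ² + n·σ₀²) = 474.3684·2.3409/6643.4985 = 0.167148.
Predictive variance for one new observation = σₙ² + σ² = 474.3684·2.3409/6643.4985 + 2.3409 = σ²·(σ₀² + 6643.4985)/6643.4985 = 2.3409·7117.8669/6643.4985 = 2.508048; SD = √(2.3409·7117.8669/6643.4985) = 1.5837.

1.5837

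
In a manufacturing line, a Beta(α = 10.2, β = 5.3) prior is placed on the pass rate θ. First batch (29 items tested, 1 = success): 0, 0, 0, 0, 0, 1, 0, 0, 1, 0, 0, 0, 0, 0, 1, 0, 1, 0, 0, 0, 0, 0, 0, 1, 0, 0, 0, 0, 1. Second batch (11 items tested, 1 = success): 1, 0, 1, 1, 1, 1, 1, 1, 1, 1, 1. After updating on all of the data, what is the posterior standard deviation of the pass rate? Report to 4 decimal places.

The Beta prior is conjugate to a Binomial/Bernoulli likelihood; the update adds successes to α and failures to β.
After batch 1: Beta(10.2+6, 5.3+23) = Beta(16.2, 28.3).
After batch 2: Beta(16.2+10, 28.3+1) = Beta(26.2, 29.3).
Var = αβ/((α+β)²(α+β+1)) = 26.2·29.3/(55.5²·56.5) = 0.00441097; SD = √0.00441097 = 0.0664.

0.0664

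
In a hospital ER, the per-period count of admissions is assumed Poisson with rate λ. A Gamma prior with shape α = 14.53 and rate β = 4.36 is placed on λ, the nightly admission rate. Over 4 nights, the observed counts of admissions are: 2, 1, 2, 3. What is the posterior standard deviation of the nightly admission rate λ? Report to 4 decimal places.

With a Gamma(shape α, rate β) prior, the Poisson likelihood is conjugate: the posterior is Gamma(α + ΣXᵢ, β + n).
Sum of counts S = 8 over n = 4 nights.
Posterior: Gamma(α+S, β+n) = Gamma(14.53+8, 4.36+4) = Gamma(22.53, 8.36).
SD = √α/β = √22.53/8.36 = 0.5678.

0.5678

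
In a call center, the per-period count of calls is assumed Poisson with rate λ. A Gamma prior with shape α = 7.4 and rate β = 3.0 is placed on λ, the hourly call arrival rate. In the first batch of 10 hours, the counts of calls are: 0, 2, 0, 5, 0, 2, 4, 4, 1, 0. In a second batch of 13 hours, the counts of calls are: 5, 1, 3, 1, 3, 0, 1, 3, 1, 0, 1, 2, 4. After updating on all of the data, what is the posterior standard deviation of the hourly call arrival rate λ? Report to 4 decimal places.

0.2730

With a Gamma(shape α, rate β) prior, the Poisson likelihood is conjugate: the posterior is Gamma(α + ΣXᵢ, β + n).
Batch 1: sum of counts S = 18 over n = 10 hours.
After batch 1: Gamma(α+S, β+n) = Gamma(7.4+18, 3.0+10) = Gamma(25.4, 13.0).
Batch 2: sum of counts S = 25 over n = 13 hours.
After batch 2: Gamma(α+S, β+n) = Gamma(25.4+25, 13.0+13) = Gamma(50.4, 26.0).
SD = √α/β = √50.4/26.0 = 0.2730.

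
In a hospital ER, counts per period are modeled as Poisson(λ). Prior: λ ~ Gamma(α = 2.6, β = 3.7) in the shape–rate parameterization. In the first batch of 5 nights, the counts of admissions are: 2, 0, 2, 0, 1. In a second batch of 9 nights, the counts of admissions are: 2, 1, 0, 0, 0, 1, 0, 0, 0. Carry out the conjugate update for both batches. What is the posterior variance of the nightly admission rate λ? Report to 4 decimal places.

0.0370

With a Gamma(shape α, rate β) prior, the Poisson likelihood is conjugate: the posterior is Gamma(α + ΣXᵢ, β + n).
Batch 1: sum of counts S = 5 over n = 5 nights.
After batch 1: Gamma(α+S, β+n) = Gamma(2.6+5, 3.7+5) = Gamma(7.6, 8.7).
Batch 2: sum of counts S = 4 over n = 9 nights.
After batch 2: Gamma(α+S, β+n) = Gamma(7.6+4, 8.7+9) = Gamma(11.6, 17.7).
Var = α/β² = 11.6/17.7² = 0.0370.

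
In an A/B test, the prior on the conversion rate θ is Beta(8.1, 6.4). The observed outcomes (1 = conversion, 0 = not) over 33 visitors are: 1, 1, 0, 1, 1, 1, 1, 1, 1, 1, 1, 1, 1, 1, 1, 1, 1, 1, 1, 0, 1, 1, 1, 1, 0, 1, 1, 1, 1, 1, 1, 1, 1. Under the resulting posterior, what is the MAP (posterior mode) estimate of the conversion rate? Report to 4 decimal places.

0.8154

The Beta prior is conjugate to a Binomial/Bernoulli likelihood; the update adds successes to α and failures to β.
Posterior: Beta(α+k, β+n−k) = Beta(8.1+30, 6.4+3) = Beta(38.1, 9.4).
Mode of Beta(a,b) for a,b>1 is (a−1)/(a+b−2) = 37.1/45.5 = 0.8154.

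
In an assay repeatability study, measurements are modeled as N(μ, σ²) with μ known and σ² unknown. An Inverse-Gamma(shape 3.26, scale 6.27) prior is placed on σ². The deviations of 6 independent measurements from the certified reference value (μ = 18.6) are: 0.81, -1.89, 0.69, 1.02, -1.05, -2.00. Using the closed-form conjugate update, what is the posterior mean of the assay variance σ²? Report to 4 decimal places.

2.2231

With known mean μ and an Inverse-Gamma(α, β) prior on σ², the Normal likelihood is conjugate: posterior is Inv-Gamma(α + n/2, β + Σ(xᵢ−μ)²/2).
Σ(xᵢ−μ)² = (0.81)² + (-1.89)² + (0.69)² + (1.02)² + (-1.05)² + (-2.00)² = 10.8472.
Posterior: Inv-Gamma(3.26 + 6/2, 6.27 + 10.8472/2) = Inv-Gamma(6.26, 11.69360).
E[σ²|data] = β/(α−1) = 11.69360/5.26 = 2.2231.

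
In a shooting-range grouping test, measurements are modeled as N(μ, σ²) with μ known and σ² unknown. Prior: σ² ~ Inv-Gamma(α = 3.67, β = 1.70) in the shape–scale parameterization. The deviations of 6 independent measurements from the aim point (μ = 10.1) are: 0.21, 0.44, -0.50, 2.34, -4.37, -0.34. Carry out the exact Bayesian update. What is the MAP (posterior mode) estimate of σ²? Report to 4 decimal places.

1.8628

With known mean μ and an Inverse-Gamma(α, β) prior on σ², the Normal likelihood is conjugate: posterior is Inv-Gamma(α + n/2, β + Σ(xᵢ−μ)²/2).
Σ(xᵢ−μ)² = (0.21)² + (0.44)² + (-0.50)² + (2.34)² + (-4.37)² + (-0.34)² = 25.1758.
Posterior: Inv-Gamma(3.67 + 6/2, 1.70 + 25.1758/2) = Inv-Gamma(6.67, 14.28790).
Mode = β/(α+1) = 14.28790/7.67 = 1.8628.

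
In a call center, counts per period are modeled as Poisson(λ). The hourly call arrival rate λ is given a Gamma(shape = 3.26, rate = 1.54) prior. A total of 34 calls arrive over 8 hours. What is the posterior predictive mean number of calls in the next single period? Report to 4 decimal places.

With a Gamma(shape α, rate β) prior, the Poisson likelihood is conjugate: the posterior is Gamma(α + ΣXᵢ, β + n).
Posterior: Gamma(α+S, β+n) = Gamma(3.26+34, 1.54+8) = Gamma(37.26, 9.54).
The predictive distribution for one future period is NegBinom with mean α/β = 3.9057.

3.9057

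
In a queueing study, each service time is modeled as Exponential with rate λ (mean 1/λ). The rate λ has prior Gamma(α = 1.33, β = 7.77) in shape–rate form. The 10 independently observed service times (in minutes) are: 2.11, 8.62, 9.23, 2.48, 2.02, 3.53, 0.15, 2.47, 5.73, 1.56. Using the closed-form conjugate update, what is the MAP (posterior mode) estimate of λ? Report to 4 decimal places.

With a Gamma(shape α, rate β) prior on the exponential rate λ, the posterior after n observations with total T = Σxᵢ is Gamma(α+n, β+T).
Sum of observations T = 37.90 minutes; n = 10.
Posterior: Gamma(1.33+10, 7.77+37.90) = Gamma(11.33, 45.67).
Mode = (α−1)/β = 0.2262.

0.2262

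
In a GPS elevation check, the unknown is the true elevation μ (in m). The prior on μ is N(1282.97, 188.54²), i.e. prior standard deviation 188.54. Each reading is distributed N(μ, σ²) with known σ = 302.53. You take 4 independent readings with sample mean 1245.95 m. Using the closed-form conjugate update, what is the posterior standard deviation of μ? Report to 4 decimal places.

For Normal data with known variance σ², a Normal(μ₀, σ₀²) prior on μ is conjugate. Posterior precision = 1/σ₀² + n/σ²; posterior mean is the precision-weighted average of μ₀ and x̄.
σ₀² = 188.54² = 35547.3316, σ² = 302.53² = 91524.4009; σ² + n·σ₀² = 91524.4009 + 4·35547.3316 = 233713.7273.
Posterior precision = 1/σ₀² + n/σ² = 1/35547.3316 + 4/91524.4009 = (σ² + n·σ₀²)/(σ₀²σ²) = 233713.7273/(35547.3316·91524.4009); posterior variance σₙ² = σ₀²σ²/(σ² + n·σ₀²) = 35547.3316·91524.4009/233713.7273 = 13920.655264.
Posterior SD = √σₙ² = √(35547.3316·91524.4009/233713.7273) = 117.9858.

117.9858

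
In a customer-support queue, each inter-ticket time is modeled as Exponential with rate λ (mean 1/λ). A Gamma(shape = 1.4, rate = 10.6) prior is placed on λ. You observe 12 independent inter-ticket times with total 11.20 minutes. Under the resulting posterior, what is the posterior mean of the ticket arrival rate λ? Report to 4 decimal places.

0.6147

With a Gamma(shape α, rate β) prior on the exponential rate λ, the posterior after n observations with total T = Σxᵢ is Gamma(α+n, β+T).
Posterior: Gamma(1.4+12, 10.6+11.20) = Gamma(13.4, 21.80).
Posterior mean of λ = α/β = 13.4/21.80 = 0.6147.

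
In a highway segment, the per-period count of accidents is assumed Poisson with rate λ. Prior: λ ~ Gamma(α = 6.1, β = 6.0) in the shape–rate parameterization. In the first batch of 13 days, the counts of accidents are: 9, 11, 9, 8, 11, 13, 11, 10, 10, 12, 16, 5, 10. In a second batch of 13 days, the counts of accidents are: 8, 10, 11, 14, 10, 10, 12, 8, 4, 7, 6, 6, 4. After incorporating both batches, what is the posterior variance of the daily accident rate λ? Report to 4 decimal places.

0.2452

With a Gamma(shape α, rate β) prior, the Poisson likelihood is conjugate: the posterior is Gamma(α + ΣXᵢ, β + n).
Batch 1: sum of counts S = 135 over n = 13 days.
After batch 1: Gamma(α+S, β+n) = Gamma(6.1+135, 6.0+13) = Gamma(141.1, 19.0).
Batch 2: sum of counts S = 110 over n = 13 days.
After batch 2: Gamma(α+S, β+n) = Gamma(141.1+110, 19.0+13) = Gamma(251.1, 32.0).
Var = α/β² = 251.1/32.0² = 0.2452.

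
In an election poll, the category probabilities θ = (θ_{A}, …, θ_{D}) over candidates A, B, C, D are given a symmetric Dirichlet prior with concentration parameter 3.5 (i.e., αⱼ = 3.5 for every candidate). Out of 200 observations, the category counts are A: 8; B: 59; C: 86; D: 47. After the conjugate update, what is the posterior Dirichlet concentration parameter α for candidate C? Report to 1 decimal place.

89.5

The Dirichlet prior is conjugate to the Multinomial likelihood: each posterior αⱼ = prior αⱼ + observed count nⱼ.
Posterior concentration: (11.5, 62.5, 89.5, 50.5), total = 214.0.
α_{C} = 3.5 + 86 = 89.5.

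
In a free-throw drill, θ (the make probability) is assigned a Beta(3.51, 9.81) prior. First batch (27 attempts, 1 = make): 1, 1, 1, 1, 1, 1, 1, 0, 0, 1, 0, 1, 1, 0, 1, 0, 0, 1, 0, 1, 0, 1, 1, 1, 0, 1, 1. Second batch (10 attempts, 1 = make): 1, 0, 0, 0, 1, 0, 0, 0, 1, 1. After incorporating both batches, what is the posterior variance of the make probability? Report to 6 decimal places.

The Beta prior is conjugate to a Binomial/Bernoulli likelihood; the update adds successes to α and failures to β.
After batch 1: Beta(3.51+18, 9.81+9) = Beta(21.51, 18.81).
After batch 2: Beta(21.51+4, 18.81+6) = Beta(25.51, 24.81).
Var = αβ/((α+β)²(α+β+1)) = 25.51·24.81/(50.32²·51.32) = 0.004870.

0.004870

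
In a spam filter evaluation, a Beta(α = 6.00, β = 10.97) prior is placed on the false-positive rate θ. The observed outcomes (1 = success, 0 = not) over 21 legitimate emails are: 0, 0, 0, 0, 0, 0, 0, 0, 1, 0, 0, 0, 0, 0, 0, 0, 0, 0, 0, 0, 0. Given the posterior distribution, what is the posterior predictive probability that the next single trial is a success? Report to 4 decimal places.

The Beta prior is conjugate to a Binomial/Bernoulli likelihood; the update adds successes to α and failures to β.
Posterior: Beta(α+k, β+n−k) = Beta(6.00+1, 10.97+20) = Beta(7.00, 30.97).
For a single future Bernoulli trial, P(success | data) = α/(α+β) = 0.1844.

0.1844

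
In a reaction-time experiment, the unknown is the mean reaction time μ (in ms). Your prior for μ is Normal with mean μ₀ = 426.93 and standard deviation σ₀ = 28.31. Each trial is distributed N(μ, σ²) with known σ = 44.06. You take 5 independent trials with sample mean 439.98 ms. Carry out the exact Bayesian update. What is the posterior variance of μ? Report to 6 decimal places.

261.551117

For Normal data with known variance σ², a Normal(μ₀, σ₀²) prior on μ is conjugate. Posterior precision = 1/σ₀² + n/σ²; posterior mean is the precision-weighted average of μ₀ and x̄.
σ₀² = 28.31² = 801.4561, σ² = 44.06² = 1941.2836; σ² + n·σ₀² = 1941.2836 + 5·801.4561 = 5948.5641.
Posterior precision = 1/σ₀² + n/σ² = 1/801.4561 + 5/1941.2836 = (σ² + n·σ₀²)/(σ₀²σ²) = 5948.5641/(801.4561·1941.2836); posterior variance σₙ² = σ₀²σ²/(σ² + n·σ₀²) = 801.4561·1941.2836/5948.5641 = 261.551117.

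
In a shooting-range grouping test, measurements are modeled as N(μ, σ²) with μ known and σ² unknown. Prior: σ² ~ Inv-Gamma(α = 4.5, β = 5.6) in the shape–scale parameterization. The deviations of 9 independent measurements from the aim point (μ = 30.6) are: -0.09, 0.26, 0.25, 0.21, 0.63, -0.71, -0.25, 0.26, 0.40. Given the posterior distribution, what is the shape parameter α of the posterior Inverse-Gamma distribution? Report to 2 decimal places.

9.00

With known mean μ and an Inverse-Gamma(α, β) prior on σ², the Normal likelihood is conjugate: posterior is Inv-Gamma(α + n/2, β + Σ(xᵢ−μ)²/2).
Σ(xᵢ−μ)² = (-0.09)² + (0.26)² + (0.25)² + (0.21)² + (0.63)² + (-0.71)² + (-0.25)² + (0.26)² + (0.40)² = 1.3734.
Posterior: Inv-Gamma(4.5 + 9/2, 5.6 + 1.3734/2) = Inv-Gamma(9.00, 6.28670).
Posterior α = 9.00.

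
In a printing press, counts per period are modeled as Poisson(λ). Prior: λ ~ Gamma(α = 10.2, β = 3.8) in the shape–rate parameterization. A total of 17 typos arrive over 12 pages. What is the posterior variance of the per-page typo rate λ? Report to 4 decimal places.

0.1090

With a Gamma(shape α, rate β) prior, the Poisson likelihood is conjugate: the posterior is Gamma(α + ΣXᵢ, β + n).
Posterior: Gamma(α+S, β+n) = Gamma(10.2+17, 3.8+12) = Gamma(27.2, 15.8).
Var = α/β² = 27.2/15.8² = 0.1090.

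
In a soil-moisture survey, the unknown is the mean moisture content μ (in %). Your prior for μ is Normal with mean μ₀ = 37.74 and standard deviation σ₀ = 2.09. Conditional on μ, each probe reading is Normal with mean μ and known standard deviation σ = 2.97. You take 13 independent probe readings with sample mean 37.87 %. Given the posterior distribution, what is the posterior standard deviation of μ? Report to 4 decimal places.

0.7664

For Normal data with known variance σ², a Normal(μ₀, σ₀²) prior on μ is conjugate. Posterior precision = 1/σ₀² + n/σ²; posterior mean is the precision-weighted average of μ₀ and x̄.
σ₀² = 2.09² = 4.3681, σ² = 2.97² = 8.8209; σ² + n·σ₀² = 8.8209 + 13·4.3681 = 65.6062.
Posterior precision = 1/σ₀² + n/σ² = 1/4.3681 + 13/8.8209 = (σ² + n·σ₀²)/(σ₀²σ²) = 65.6062/(4.3681·8.8209); posterior variance σₙ² = σ₀²σ²/(σ² + n·σ₀²) = 4.3681·8.8209/65.6062 = 0.587301.
Posterior SD = √σₙ² = √(4.3681·8.8209/65.6062) = 0.7664.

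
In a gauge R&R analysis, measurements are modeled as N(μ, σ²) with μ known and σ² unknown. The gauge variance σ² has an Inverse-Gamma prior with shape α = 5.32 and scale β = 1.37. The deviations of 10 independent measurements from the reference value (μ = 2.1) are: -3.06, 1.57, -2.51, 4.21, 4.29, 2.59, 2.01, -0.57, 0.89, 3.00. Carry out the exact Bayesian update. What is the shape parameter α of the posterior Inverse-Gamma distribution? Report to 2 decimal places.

With known mean μ and an Inverse-Gamma(α, β) prior on σ², the Normal likelihood is conjugate: posterior is Inv-Gamma(α + n/2, β + Σ(xᵢ−μ)²/2).
Σ(xᵢ−μ)² = (-3.06)² + (1.57)² + (-2.51)² + (4.21)² + (4.29)² + (2.59)² + (2.01)² + (-0.57)² + (0.89)² + (3.00)² = 75.1220.
Posterior: Inv-Gamma(5.32 + 10/2, 1.37 + 75.1220/2) = Inv-Gamma(10.32, 38.93100).
Posterior α = 10.32.

10.32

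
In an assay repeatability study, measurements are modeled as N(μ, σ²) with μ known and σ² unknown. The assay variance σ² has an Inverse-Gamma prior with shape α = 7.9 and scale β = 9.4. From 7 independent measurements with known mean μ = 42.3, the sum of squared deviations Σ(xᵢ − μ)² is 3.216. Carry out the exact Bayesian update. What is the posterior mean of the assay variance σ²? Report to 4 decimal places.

With known mean μ and an Inverse-Gamma(α, β) prior on σ², the Normal likelihood is conjugate: posterior is Inv-Gamma(α + n/2, β + Σ(xᵢ−μ)²/2).
Posterior: Inv-Gamma(7.9 + 7/2, 9.4 + 3.216/2) = Inv-Gamma(11.40, 11.0080).
E[σ²|data] = β/(α−1) = 11.0080/10.40 = 1.0585.

1.0585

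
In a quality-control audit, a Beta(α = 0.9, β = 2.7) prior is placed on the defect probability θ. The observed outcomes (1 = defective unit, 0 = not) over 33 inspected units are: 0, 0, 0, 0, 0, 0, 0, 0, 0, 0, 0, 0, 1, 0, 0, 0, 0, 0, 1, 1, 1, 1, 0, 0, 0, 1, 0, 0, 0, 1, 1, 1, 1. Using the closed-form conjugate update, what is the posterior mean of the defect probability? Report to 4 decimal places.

The Beta prior is conjugate to a Binomial/Bernoulli likelihood; the update adds successes to α and failures to β.
Posterior: Beta(α+k, β+n−k) = Beta(0.9+10, 2.7+23) = Beta(10.9, 25.7).
Posterior mean = α/(α+β) = 10.9/36.6 = 0.2978.

0.2978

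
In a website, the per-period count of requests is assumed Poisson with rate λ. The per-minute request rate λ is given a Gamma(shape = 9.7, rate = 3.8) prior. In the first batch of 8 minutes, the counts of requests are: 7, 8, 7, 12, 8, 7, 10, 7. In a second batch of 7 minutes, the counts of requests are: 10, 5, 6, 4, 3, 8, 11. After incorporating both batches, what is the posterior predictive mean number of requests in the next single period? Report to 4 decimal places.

With a Gamma(shape α, rate β) prior, the Poisson likelihood is conjugate: the posterior is Gamma(α + ΣXᵢ, β + n).
Batch 1: sum of counts S = 66 over n = 8 minutes.
After batch 1: Gamma(α+S, β+n) = Gamma(9.7+66, 3.8+8) = Gamma(75.7, 11.8).
Batch 2: sum of counts S = 47 over n = 7 minutes.
After batch 2: Gamma(α+S, β+n) = Gamma(75.7+47, 11.8+7) = Gamma(122.7, 18.8).
The predictive distribution for one future period is NegBinom with mean α/β = 6.5266.

6.5266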